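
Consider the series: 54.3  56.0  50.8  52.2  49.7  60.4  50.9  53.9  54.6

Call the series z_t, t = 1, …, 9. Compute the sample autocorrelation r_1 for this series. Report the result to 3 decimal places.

-0.477

Mean z̄ = (54.3 + 56.0 + 50.8 + 52.2 + 49.7 + 60.4 + 50.9 + 53.9 + 54.6)/9 = 53.6444
Numerator Σ_{t=1}^{8}(z_t−z̄)(z_{t+1}−z̄) = -40.9942
Denominator Σ(z_t−z̄)² = 85.8622
r_1 = -40.9942 / 85.8622 = -0.477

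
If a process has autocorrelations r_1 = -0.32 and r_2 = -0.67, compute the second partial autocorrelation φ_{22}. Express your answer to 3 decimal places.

-0.861

φ_{22} = (r_2 − r_1²) / (1 − r_1²)
r_1² = (-0.32)² = 0.1024
Numerator = -0.67 − 0.1024 = -0.7724; denominator = 1 − 0.1024 = 0.8976
φ_{22} = -0.7724 / 0.8976 = -0.861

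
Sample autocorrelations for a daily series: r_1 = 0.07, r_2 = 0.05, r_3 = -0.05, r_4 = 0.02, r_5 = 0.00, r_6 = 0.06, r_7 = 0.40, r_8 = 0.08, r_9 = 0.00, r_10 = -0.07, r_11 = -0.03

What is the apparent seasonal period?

The largest autocorrelation is r_7 = 0.40; the remaining lags stay at or below 0.08.
The dominant spike at lag 7 indicates a seasonal period of 7.

7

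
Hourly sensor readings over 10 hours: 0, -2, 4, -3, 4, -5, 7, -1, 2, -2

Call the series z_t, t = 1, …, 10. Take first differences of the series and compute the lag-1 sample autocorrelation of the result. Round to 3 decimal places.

-0.897

First differences Δz: -2, 6, -7, 7, -9, 12, -8, 3, -4
Mean of differences = -0.2222
Numerator Σ(Δz_t−Δz̄)(Δz_{t+1}−Δz̄) = -405.1605
Denominator Σ(Δz_t−Δz̄)² = 451.5556
r_1(Δz) = -405.1605 / 451.5556 = -0.897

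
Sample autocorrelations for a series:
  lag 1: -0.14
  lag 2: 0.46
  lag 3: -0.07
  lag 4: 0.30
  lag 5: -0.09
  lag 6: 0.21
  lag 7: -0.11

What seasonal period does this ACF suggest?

The largest autocorrelation is r_2 = 0.46, with weaker echoes at lags 4 (0.30) and 6 (0.21); the remaining lags stay at or below -0.07.
The dominant spike at lag 2 indicates a seasonal period of 2.

2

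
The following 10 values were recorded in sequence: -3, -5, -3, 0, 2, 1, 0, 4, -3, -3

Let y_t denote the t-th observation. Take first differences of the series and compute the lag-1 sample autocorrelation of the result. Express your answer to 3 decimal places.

-0.284

First differences Δy: -2, 2, 3, 2, -1, -1, 4, -7, 0
Mean of differences = 0.0000
Numerator Σ(Δy_t−Δȳ)(Δy_{t+1}−Δȳ) = -25.0000
Denominator Σ(Δy_t−Δȳ)² = 88.0000
r_1(Δy) = -25.0000 / 88.0000 = -0.284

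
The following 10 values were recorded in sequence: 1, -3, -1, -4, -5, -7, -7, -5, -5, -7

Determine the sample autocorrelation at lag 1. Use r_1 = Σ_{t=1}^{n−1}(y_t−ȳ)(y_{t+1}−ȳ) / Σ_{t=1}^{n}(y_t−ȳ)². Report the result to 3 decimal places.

0.396

Mean ȳ = (1 − 3 − 1 − 4 − 5 − 7 − 7 − 5 − 5 − 7)/10 = -4.3000
Numerator Σ_{t=1}^{9}(y_t−ȳ)(y_{t+1}−ȳ) = 25.4100
Denominator Σ(y_t−ȳ)² = 64.1000
r_1 = 25.4100 / 64.1000 = 0.396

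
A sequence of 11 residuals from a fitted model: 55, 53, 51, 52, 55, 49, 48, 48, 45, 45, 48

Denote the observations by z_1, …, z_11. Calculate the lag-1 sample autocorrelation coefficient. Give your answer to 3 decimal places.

Mean z̄ = (55 + 53 + 51 + 52 + 55 + 49 + 48 + 48 + 45 + 45 + 48)/11 = 49.9091
Numerator Σ_{t=1}^{10}(z_t−z̄)(z_{t+1}−z̄) = 75.6281
Denominator Σ(z_t−z̄)² = 126.9091
r_1 = 75.6281 / 126.9091 = 0.596

0.596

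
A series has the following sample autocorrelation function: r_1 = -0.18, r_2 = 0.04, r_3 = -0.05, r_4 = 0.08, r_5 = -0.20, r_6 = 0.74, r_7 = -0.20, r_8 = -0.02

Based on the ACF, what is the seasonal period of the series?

6

The largest autocorrelation is r_6 = 0.74; the remaining lags stay at or below 0.08.
The dominant spike at lag 6 indicates a seasonal period of 6.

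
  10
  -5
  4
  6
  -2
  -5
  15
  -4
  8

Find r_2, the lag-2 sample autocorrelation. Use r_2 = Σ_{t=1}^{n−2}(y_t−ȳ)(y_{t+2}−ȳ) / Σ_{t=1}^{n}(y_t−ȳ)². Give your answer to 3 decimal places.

Mean ȳ = (10 − 5 + 4 + 6 − 2 − 5 + 15 − 4 + 8)/9 = 3.0000
Σ(y_t−ȳ)(y_{t+2}−ȳ) = (7.0000) + (-24.0000) + (-5.0000) + (-24.0000) + (-60.0000) + (56.0000) + (60.0000) = 10.0000
Denominator Σ(y_t−ȳ)² = 430.0000
r_2 = 10.0000 / 430.0000 = 0.023

0.023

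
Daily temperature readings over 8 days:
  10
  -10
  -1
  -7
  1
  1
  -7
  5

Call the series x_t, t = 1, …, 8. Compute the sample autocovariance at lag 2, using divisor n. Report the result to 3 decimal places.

Mean x̄ = (10 − 10 − 1 − 7 + 1 + 1 − 7 + 5)/8 = -1.0000
Deviations: 11.0000, -9.0000, 0.0000, -6.0000, 2.0000, 2.0000, -6.0000, 6.0000
Σ_{t=1}^{6}(x_t−x̄)(x_{t+2}−x̄) = 42.0000
γ_2 = 42.0000 / 8 = 5.250

5.250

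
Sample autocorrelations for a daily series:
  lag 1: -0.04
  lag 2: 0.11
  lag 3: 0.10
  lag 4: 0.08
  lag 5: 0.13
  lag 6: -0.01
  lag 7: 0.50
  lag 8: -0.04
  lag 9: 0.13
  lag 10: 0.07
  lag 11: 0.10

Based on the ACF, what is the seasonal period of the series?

The largest autocorrelation is r_7 = 0.50; the remaining lags stay at or below 0.13.
The dominant spike at lag 7 indicates a seasonal period of 7.

7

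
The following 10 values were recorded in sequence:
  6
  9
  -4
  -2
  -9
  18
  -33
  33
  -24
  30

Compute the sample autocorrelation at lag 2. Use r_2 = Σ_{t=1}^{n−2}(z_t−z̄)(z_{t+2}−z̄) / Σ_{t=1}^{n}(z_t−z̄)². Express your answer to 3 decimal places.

Mean z̄ = (6 + 9 − 4 − 2 − 9 + 18 − 33 + 33 − 24 + 30)/10 = 2.4000
Numerator Σ_{t=1}^{8}(z_t−z̄)(z_{t+2}−z̄) = 2612.2800
Denominator Σ(z_t−z̄)² = 4138.4000
r_2 = 2612.2800 / 4138.4000 = 0.631

0.631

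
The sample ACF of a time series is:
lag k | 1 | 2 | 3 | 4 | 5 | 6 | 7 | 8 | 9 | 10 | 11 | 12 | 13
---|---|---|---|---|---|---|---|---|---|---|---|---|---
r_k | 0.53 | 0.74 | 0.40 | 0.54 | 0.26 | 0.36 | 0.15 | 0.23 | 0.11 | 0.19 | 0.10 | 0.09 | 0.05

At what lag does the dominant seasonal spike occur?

2

The largest autocorrelation is r_2 = 0.74, with a weaker echo at lag 4 (0.54); the remaining lags stay at or below 0.53.
The dominant spike at lag 2 indicates a seasonal period of 2.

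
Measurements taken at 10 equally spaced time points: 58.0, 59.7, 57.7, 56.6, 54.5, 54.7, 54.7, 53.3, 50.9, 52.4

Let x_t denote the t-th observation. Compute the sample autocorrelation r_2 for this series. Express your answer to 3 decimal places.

0.292

Mean x̄ = (58.0 + 59.7 + 57.7 + 56.6 + 54.5 + 54.7 + 54.7 + 53.3 + 50.9 + 52.4)/10 = 55.2500
Numerator Σ_{t=1}^{8}(x_t−x̄)(x_{t+2}−x̄) = 19.6000
Denominator Σ(x_t−x̄)² = 67.2050
r_2 = 19.6000 / 67.2050 = 0.292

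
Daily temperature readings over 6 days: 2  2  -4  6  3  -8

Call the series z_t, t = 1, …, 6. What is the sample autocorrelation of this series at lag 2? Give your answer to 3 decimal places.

-0.425

Mean z̄ = (2 + 2 − 4 + 6 + 3 − 8)/6 = 0.1667
Deviations from mean: 1.8333, 1.8333, -4.1667, 5.8333, 2.8333, -8.1667
Numerator Σ_{t=1}^{4}(z_t−z̄)(z_{t+2}−z̄) = -56.3889
Denominator Σ(z_t−z̄)² = 132.8333
r_2 = -56.3889 / 132.8333 = -0.425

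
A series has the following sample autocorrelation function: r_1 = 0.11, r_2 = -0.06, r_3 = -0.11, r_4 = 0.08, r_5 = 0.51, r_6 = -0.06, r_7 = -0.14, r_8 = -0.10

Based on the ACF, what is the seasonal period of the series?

The largest autocorrelation is r_5 = 0.51; the remaining lags stay at or below 0.11.
The dominant spike at lag 5 indicates a seasonal period of 5.

5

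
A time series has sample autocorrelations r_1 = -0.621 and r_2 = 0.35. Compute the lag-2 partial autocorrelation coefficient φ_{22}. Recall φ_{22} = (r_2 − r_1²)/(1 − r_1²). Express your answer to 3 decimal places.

φ_{22} = (r_2 − r_1²) / (1 − r_1²)
r_1² = (-0.621)² = 0.385641
Numerator = 0.35 − 0.3856 = -0.0356; denominator = 1 − 0.3856 = 0.6144
φ_{22} = -0.0356 / 0.6144 = -0.058

-0.058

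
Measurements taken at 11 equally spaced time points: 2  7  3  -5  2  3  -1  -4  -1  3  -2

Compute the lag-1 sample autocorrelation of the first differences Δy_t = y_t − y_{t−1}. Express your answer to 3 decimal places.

First differences Δy: 5, -4, -8, 7, 1, -4, -3, 3, 4, -5
Mean of differences = -0.4000
Numerator Σ(Δy_t−Δȳ)(Δy_{t+1}−Δȳ) = -47.7600
Denominator Σ(Δy_t−Δȳ)² = 228.4000
r_1(Δy) = -47.7600 / 228.4000 = -0.209

-0.209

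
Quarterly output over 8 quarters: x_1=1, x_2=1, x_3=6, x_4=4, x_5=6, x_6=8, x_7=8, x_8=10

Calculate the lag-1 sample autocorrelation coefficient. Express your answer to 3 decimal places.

Mean x̄ = (1 + 1 + 6 + 4 + 6 + 8 + 8 + 10)/8 = 5.5000
Deviations from mean: -4.5000, -4.5000, 0.5000, -1.5000, 0.5000, 2.5000, 2.5000, 4.5000
Σ(x_t−x̄)(x_{t+1}−x̄) = (20.2500) + (-2.2500) + (-0.7500) + (-0.7500) + (1.2500) + (6.2500) + (11.2500) = 35.2500
Denominator Σ(x_t−x̄)² = 76.0000
r_1 = 35.2500 / 76.0000 = 0.464

0.464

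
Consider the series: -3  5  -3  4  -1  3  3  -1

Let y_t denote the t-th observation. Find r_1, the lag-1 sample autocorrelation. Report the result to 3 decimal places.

-0.733

Mean ȳ = (-3 + 5 − 3 + 4 − 1 + 3 + 3 − 1)/8 = 0.8750
Deviations from mean: -3.8750, 4.1250, -3.8750, 3.1250, -1.8750, 2.1250, 2.1250, -1.8750
Numerator Σ_{t=1}^{7}(y_t−ȳ)(y_{t+1}−ȳ) = -53.3906
Denominator Σ(y_t−ȳ)² = 72.8750
r_1 = -53.3906 / 72.8750 = -0.733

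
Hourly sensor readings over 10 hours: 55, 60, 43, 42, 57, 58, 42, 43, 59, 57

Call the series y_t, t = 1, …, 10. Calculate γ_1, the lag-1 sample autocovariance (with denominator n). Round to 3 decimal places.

Mean ȳ = (55 + 60 + 43 + 42 + 57 + 58 + 42 + 43 + 59 + 57)/10 = 51.6000
Σ_{t=1}^{9}(y_t−ȳ)(y_{t+1}−ȳ) = 19.0400
γ_1 = 19.0400 / 10 = 1.904

1.904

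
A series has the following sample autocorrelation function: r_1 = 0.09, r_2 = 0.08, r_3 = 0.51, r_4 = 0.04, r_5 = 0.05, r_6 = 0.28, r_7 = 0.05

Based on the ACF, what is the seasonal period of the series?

The largest autocorrelation is r_3 = 0.51, with a weaker echo at lag 6 (0.28); the remaining lags stay at or below 0.09.
The dominant spike at lag 3 indicates a seasonal period of 3.

3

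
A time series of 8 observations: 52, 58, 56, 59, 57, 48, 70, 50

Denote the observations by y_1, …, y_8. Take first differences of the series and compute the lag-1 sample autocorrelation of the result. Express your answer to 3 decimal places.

First differences Δy: 6, -2, 3, -2, -9, 22, -20
Mean of differences = -0.2857
Numerator Σ(Δy_t−Δȳ)(Δy_{t+1}−Δȳ) = -640.6531
Denominator Σ(Δy_t−Δȳ)² = 1017.4286
r_1(Δy) = -640.6531 / 1017.4286 = -0.630

-0.630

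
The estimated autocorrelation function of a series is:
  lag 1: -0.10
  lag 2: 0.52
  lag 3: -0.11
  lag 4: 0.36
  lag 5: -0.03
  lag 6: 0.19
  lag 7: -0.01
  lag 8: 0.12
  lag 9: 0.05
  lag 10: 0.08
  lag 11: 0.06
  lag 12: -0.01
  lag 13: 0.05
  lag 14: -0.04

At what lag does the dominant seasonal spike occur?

2

The largest autocorrelation is r_2 = 0.52, with weaker echoes at lags 4 (0.36) and 6 (0.19); the remaining lags stay at or below 0.12.
The dominant spike at lag 2 indicates a seasonal period of 2.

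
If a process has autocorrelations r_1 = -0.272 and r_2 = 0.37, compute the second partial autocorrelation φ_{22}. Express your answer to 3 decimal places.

0.320

φ_{22} = (r_2 − r_1²) / (1 − r_1²)
r_1² = (-0.272)² = 0.073984
Numerator = 0.37 − 0.0740 = 0.2960; denominator = 1 − 0.0740 = 0.9260
φ_{22} = 0.2960 / 0.9260 = 0.320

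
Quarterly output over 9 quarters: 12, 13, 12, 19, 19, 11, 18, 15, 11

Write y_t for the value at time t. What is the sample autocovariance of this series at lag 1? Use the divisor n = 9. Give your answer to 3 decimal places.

Mean ȳ = (12 + 13 + 12 + 19 + 19 + 11 + 18 + 15 + 11)/9 = 14.4444
Σ_{t=1}^{8}(y_t−ȳ)(y_{t+1}−ȳ) = -11.1975
γ_1 = -11.1975 / 9 = -1.244

-1.244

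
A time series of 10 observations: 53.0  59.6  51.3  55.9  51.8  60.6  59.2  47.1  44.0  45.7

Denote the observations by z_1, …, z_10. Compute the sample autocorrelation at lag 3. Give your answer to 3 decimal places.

-0.332

Mean z̄ = (53.0 + 59.6 + 51.3 + 55.9 + 51.8 + 60.6 + 59.2 + 47.1 + 44.0 + 45.7)/10 = 52.8200
Σ(z_t−z̄)(z_{t+3}−z̄) = (0.5544) + (-6.9156) + (-11.8256) + (19.6504) + (5.8344) + (-68.6196) + (-45.4256) = -106.7472
Denominator Σ(z_t−z̄)² = 321.2760
r_3 = -106.7472 / 321.2760 = -0.332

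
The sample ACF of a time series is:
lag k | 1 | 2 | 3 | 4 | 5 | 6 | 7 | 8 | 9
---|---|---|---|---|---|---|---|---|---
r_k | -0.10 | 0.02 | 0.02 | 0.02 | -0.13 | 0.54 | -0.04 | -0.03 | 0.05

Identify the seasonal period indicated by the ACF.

The largest autocorrelation is r_6 = 0.54; the remaining lags stay at or below 0.05.
The dominant spike at lag 6 indicates a seasonal period of 6.

6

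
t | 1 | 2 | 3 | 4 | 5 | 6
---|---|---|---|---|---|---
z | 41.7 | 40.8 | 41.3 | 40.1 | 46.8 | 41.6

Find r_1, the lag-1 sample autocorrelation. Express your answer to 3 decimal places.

-0.297

Mean z̄ = (41.7 + 40.8 + 41.3 + 40.1 + 46.8 + 41.6)/6 = 42.0500
Deviations from mean: -0.3500, -1.2500, -0.7500, -1.9500, 4.7500, -0.4500
Σ(z_t−z̄)(z_{t+1}−z̄) = (0.4375) + (0.9375) + (1.4625) + (-9.2625) + (-2.1375) = -8.5625
Denominator Σ(z_t−z̄)² = 28.8150
r_1 = -8.5625 / 28.8150 = -0.297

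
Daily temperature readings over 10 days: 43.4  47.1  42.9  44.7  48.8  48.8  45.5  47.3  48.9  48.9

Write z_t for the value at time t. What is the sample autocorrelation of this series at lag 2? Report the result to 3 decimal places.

Mean z̄ = (43.4 + 47.1 + 42.9 + 44.7 + 48.8 + 48.8 + 45.5 + 47.3 + 48.9 + 48.9)/10 = 46.6300
Numerator Σ_{t=1}^{8}(z_t−z̄)(z_{t+2}−z̄) = -3.1838
Denominator Σ(z_t−z̄)² = 49.7410
r_2 = -3.1838 / 49.7410 = -0.064

-0.064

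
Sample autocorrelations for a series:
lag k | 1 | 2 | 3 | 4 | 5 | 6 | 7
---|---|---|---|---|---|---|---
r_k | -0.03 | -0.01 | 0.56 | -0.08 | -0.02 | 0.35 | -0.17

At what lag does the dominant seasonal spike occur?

The largest autocorrelation is r_3 = 0.56, with a weaker echo at lag 6 (0.35); the remaining lags stay at or below -0.01.
The dominant spike at lag 3 indicates a seasonal period of 3.

3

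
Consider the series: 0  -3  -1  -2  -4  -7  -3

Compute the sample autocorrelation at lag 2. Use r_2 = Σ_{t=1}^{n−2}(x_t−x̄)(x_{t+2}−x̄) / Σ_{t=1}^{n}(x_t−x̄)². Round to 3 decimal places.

Mean x̄ = (0 − 3 − 1 − 2 − 4 − 7 − 3)/7 = -2.8571
Deviations from mean: 2.8571, -0.1429, 1.8571, 0.8571, -1.1429, -4.1429, -0.1429
Σ(x_t−x̄)(x_{t+2}−x̄) = (5.3061) + (-0.1224) + (-2.1224) + (-3.5510) + (0.1633) = -0.3265
Denominator Σ(x_t−x̄)² = 30.8571
r_2 = -0.3265 / 30.8571 = -0.011

-0.011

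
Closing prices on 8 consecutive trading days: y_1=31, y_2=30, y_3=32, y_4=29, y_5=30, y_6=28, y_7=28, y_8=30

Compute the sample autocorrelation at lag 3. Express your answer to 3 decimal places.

Mean ȳ = (31 + 30 + 32 + 29 + 30 + 28 + 28 + 30)/8 = 29.7500
Deviations from mean: 1.2500, 0.2500, 2.2500, -0.7500, 0.2500, -1.7500, -1.7500, 0.2500
Numerator Σ_{t=1}^{5}(y_t−ȳ)(y_{t+3}−ȳ) = -3.4375
Denominator Σ(y_t−ȳ)² = 13.5000
r_3 = -3.4375 / 13.5000 = -0.255

-0.255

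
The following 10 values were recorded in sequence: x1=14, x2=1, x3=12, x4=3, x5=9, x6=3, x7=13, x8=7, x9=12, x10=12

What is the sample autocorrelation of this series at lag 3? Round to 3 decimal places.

Mean x̄ = (14 + 1 + 12 + 3 + 9 + 3 + 13 + 7 + 12 + 12)/10 = 8.6000
Numerator Σ_{t=1}^{7}(x_t−x̄)(x_{t+3}−x̄) = -81.6800
Denominator Σ(x_t−x̄)² = 206.4000
r_3 = -81.6800 / 206.4000 = -0.396

-0.396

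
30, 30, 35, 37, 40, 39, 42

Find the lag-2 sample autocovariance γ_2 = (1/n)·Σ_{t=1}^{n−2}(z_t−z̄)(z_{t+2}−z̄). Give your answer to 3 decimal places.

Mean z̄ = (30 + 30 + 35 + 37 + 40 + 39 + 42)/7 = 36.1429
Deviations: -6.1429, -6.1429, -1.1429, 0.8571, 3.8571, 2.8571, 5.8571
Σ_{t=1}^{5}(z_t−z̄)(z_{t+2}−z̄) = 22.3878
γ_2 = 22.3878 / 7 = 3.198

3.198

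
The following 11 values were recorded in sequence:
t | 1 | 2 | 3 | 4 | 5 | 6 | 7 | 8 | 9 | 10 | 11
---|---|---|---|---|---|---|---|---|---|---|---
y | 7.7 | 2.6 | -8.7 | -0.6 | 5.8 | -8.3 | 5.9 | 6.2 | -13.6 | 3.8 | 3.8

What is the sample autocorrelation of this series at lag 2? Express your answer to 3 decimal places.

-0.442

Mean ȳ = (7.7 + 2.6 − 8.7 − 0.6 + 5.8 − 8.3 + 5.9 + 6.2 − 13.6 + 3.8 + 3.8)/11 = 0.4182
Numerator Σ_{t=1}^{9}(y_t−ȳ)(y_{t+2}−ȳ) = -234.4179
Denominator Σ(y_t−ȳ)² = 529.7964
r_2 = -234.4179 / 529.7964 = -0.442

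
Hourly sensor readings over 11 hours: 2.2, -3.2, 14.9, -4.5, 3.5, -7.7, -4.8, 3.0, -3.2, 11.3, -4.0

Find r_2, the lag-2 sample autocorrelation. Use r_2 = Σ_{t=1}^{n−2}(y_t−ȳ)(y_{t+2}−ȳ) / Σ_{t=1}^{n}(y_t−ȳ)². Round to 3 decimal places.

Mean ȳ = (2.2 − 3.2 + 14.9 − 4.5 + 3.5 − 7.7 − 4.8 + 3.0 − 3.2 + 11.3 − 4.0)/11 = 0.6818
Numerator Σ_{t=1}^{9}(y_t−ȳ)(y_{t+2}−ȳ) = 154.3921
Denominator Σ(y_t−ȳ)² = 509.7364
r_2 = 154.3921 / 509.7364 = 0.303

0.303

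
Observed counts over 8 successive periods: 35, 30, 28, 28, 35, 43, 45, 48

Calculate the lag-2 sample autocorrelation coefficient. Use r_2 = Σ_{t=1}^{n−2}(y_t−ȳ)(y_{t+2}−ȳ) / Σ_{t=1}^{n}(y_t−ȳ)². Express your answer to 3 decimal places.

0.200

Mean ȳ = (35 + 30 + 28 + 28 + 35 + 43 + 45 + 48)/8 = 36.5000
Deviations from mean: -1.5000, -6.5000, -8.5000, -8.5000, -1.5000, 6.5000, 8.5000, 11.5000
Σ(y_t−ȳ)(y_{t+2}−ȳ) = (12.7500) + (55.2500) + (12.7500) + (-55.2500) + (-12.7500) + (74.7500) = 87.5000
Denominator Σ(y_t−ȳ)² = 438.0000
r_2 = 87.5000 / 438.0000 = 0.200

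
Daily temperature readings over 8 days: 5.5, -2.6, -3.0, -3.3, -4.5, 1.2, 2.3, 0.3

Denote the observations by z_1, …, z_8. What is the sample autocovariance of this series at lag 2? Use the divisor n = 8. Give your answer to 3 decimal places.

-1.727

Mean z̄ = (5.5 − 2.6 − 3.0 − 3.3 − 4.5 + 1.2 + 2.3 + 0.3)/8 = -0.5125
Deviations: 6.0125, -2.0875, -2.4875, -2.7875, -3.9875, 1.7125, 2.8125, 0.8125
Σ_{t=1}^{6}(z_t−z̄)(z_{t+2}−z̄) = -13.8153
γ_2 = -13.8153 / 8 = -1.727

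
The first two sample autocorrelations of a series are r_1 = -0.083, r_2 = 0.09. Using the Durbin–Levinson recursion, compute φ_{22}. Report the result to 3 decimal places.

0.084

φ_{22} = (r_2 − r_1²) / (1 − r_1²)
r_1² = (-0.083)² = 0.006889
Numerator = 0.09 − 0.0069 = 0.0831; denominator = 1 − 0.0069 = 0.9931
φ_{22} = 0.0831 / 0.9931 = 0.084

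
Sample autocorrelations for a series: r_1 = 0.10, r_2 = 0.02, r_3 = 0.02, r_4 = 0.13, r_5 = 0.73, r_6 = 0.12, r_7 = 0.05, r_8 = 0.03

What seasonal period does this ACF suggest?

5

The largest autocorrelation is r_5 = 0.73; the remaining lags stay at or below 0.13.
The dominant spike at lag 5 indicates a seasonal period of 5.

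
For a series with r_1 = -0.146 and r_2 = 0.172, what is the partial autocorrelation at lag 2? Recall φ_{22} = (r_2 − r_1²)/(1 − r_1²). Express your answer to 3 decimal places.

0.154

φ_{22} = (r_2 − r_1²) / (1 − r_1²)
r_1² = (-0.146)² = 0.021316
Numerator = 0.172 − 0.0213 = 0.1507; denominator = 1 − 0.0213 = 0.9787
φ_{22} = 0.1507 / 0.9787 = 0.154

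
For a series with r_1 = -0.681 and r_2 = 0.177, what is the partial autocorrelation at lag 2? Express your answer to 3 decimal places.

-0.535

φ_{22} = (r_2 − r_1²) / (1 − r_1²)
r_1² = (-0.681)² = 0.463761
Numerator = 0.177 − 0.4638 = -0.2868; denominator = 1 − 0.4638 = 0.5362
φ_{22} = -0.2868 / 0.5362 = -0.535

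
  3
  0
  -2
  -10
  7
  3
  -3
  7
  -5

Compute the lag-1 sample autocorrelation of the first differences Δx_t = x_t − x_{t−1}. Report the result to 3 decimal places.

First differences Δx: -3, -2, -8, 17, -4, -6, 10, -12
Mean of differences = -1.0000
Numerator Σ(Δx_t−Δx̄)(Δx_{t+1}−Δx̄) = -332.0000
Denominator Σ(Δx_t−Δx̄)² = 654.0000
r_1(Δx) = -332.0000 / 654.0000 = -0.508

-0.508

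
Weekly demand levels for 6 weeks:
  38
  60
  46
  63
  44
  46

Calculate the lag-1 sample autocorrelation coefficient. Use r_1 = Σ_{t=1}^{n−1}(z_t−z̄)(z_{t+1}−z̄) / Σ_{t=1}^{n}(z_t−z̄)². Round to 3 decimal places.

Mean z̄ = (38 + 60 + 46 + 63 + 44 + 46)/6 = 49.5000
Deviations from mean: -11.5000, 10.5000, -3.5000, 13.5000, -5.5000, -3.5000
Σ(z_t−z̄)(z_{t+1}−z̄) = (-120.7500) + (-36.7500) + (-47.2500) + (-74.2500) + (19.2500) = -259.7500
Denominator Σ(z_t−z̄)² = 479.5000
r_1 = -259.7500 / 479.5000 = -0.542

-0.542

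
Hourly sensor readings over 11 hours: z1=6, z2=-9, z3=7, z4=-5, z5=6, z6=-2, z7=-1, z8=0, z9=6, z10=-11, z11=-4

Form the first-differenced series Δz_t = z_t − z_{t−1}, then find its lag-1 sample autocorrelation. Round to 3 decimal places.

First differences Δz: -15, 16, -12, 11, -8, 1, 1, 6, -17, 7
Mean of differences = -1.0000
Numerator Σ(Δz_t−Δz̄)(Δz_{t+1}−Δz̄) = -877.0000
Denominator Σ(Δz_t−Δz̄)² = 1176.0000
r_1(Δz) = -877.0000 / 1176.0000 = -0.746

-0.746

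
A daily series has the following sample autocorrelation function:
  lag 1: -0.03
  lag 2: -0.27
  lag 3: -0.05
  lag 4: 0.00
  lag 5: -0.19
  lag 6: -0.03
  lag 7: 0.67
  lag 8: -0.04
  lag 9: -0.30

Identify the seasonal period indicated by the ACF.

7

The largest autocorrelation is r_7 = 0.67; the remaining lags stay at or below 0.00.
The dominant spike at lag 7 indicates a seasonal period of 7.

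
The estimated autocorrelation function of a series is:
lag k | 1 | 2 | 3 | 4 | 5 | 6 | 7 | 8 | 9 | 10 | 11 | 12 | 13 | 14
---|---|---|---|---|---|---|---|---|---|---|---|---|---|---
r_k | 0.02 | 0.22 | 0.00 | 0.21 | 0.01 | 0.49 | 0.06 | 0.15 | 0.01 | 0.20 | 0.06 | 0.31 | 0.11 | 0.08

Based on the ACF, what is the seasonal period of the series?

The largest autocorrelation is r_6 = 0.49, with a weaker echo at lag 12 (0.31); the remaining lags stay at or below 0.22.
The dominant spike at lag 6 indicates a seasonal period of 6.

6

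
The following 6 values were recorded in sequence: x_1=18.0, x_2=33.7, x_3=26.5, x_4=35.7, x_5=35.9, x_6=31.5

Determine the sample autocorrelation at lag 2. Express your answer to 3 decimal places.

0.211

Mean x̄ = (18.0 + 33.7 + 26.5 + 35.7 + 35.9 + 31.5)/6 = 30.2167
Σ(x_t−x̄)(x_{t+2}−x̄) = (45.4053) + (19.1003) + (-21.1231) + (7.0369) = 50.4194
Denominator Σ(x_t−x̄)² = 239.2083
r_2 = 50.4194 / 239.2083 = 0.211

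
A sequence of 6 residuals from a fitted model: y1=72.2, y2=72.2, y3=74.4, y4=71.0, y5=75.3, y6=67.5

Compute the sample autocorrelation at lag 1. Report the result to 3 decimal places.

Mean ȳ = (72.2 + 72.2 + 74.4 + 71.0 + 75.3 + 67.5)/6 = 72.1000
Numerator Σ_{t=1}^{5}(y_t−ȳ)(y_{t+1}−ȳ) = -20.5300
Denominator Σ(y_t−ȳ)² = 37.9200
r_1 = -20.5300 / 37.9200 = -0.541

-0.541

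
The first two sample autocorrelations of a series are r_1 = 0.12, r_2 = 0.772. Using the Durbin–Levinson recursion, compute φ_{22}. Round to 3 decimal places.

0.769

φ_{22} = (r_2 − r_1²) / (1 − r_1²)
r_1² = (0.12)² = 0.0144
Numerator = 0.772 − 0.0144 = 0.7576; denominator = 1 − 0.0144 = 0.9856
φ_{22} = 0.7576 / 0.9856 = 0.769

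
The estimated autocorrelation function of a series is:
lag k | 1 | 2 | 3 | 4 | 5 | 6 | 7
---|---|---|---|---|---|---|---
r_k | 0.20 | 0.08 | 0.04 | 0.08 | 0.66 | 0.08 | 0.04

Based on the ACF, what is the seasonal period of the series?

The largest autocorrelation is r_5 = 0.66; the remaining lags stay at or below 0.20. The elevated value at lag 1 (0.20), dropping to 0.08 at lag 2, reflects decaying short-term dependence rather than seasonality.
The dominant spike at lag 5 indicates a seasonal period of 5.

5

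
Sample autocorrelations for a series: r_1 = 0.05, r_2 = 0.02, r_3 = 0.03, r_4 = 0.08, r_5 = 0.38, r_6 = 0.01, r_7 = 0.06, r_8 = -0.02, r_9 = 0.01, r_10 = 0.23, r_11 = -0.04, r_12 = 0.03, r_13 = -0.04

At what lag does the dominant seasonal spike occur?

5

The largest autocorrelation is r_5 = 0.38, with a weaker echo at lag 10 (0.23); the remaining lags stay at or below 0.08.
The dominant spike at lag 5 indicates a seasonal period of 5.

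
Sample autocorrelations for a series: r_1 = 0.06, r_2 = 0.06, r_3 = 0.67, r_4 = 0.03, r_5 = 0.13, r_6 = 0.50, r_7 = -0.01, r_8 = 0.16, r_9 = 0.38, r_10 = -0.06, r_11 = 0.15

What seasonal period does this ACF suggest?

3

The largest autocorrelation is r_3 = 0.67, with weaker echoes at lags 6 (0.50) and 9 (0.38); the remaining lags stay at or below 0.16.
The dominant spike at lag 3 indicates a seasonal period of 3.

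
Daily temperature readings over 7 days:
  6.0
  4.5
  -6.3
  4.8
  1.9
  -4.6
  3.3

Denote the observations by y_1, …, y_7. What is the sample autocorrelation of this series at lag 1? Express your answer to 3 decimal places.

-0.344

Mean ȳ = (6.0 + 4.5 − 6.3 + 4.8 + 1.9 − 4.6 + 3.3)/7 = 1.3714
Deviations from mean: 4.6286, 3.1286, -7.6714, 3.4286, 0.5286, -5.9714, 1.9286
Σ(y_t−ȳ)(y_{t+1}−ȳ) = (14.4808) + (-24.0006) + (-26.3020) + (1.8122) + (-3.1563) + (-11.5163) = -48.6822
Denominator Σ(y_t−ȳ)² = 141.4743
r_1 = -48.6822 / 141.4743 = -0.344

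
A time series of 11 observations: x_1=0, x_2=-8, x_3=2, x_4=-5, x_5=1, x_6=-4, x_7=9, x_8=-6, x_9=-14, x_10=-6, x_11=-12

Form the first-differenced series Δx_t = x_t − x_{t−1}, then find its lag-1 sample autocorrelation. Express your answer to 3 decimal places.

First differences Δx: -8, 10, -7, 6, -5, 13, -15, -8, 8, -6
Mean of differences = -1.2000
Numerator Σ(Δx_t−Δx̄)(Δx_{t+1}−Δx̄) = -473.0400
Denominator Σ(Δx_t−Δx̄)² = 817.6000
r_1(Δx) = -473.0400 / 817.6000 = -0.579

-0.579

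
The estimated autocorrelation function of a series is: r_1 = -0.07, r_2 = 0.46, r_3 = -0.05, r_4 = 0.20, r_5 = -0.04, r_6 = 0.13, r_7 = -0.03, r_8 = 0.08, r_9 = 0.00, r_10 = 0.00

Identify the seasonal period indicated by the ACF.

The largest autocorrelation is r_2 = 0.46, with a weaker echo at lag 4 (0.20); the remaining lags stay at or below 0.13.
The dominant spike at lag 2 indicates a seasonal period of 2.

2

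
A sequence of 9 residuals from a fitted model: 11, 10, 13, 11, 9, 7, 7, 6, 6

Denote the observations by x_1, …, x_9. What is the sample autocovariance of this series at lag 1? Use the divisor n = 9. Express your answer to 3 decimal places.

Mean x̄ = (11 + 10 + 13 + 11 + 9 + 7 + 7 + 6 + 6)/9 = 8.8889
Σ_{t=1}^{8}(x_t−x̄)(x_{t+1}−x̄) = 32.9877
γ_1 = 32.9877 / 9 = 3.665

3.665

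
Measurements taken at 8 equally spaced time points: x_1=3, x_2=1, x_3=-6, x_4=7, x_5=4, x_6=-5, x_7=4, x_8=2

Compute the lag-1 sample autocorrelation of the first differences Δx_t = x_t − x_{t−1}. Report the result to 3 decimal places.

-0.473

First differences Δx: -2, -7, 13, -3, -9, 9, -2
Mean of differences = -0.1429
Numerator Σ(Δx_t−Δx̄)(Δx_{t+1}−Δx̄) = -187.5918
Denominator Σ(Δx_t−Δx̄)² = 396.8571
r_1(Δx) = -187.5918 / 396.8571 = -0.473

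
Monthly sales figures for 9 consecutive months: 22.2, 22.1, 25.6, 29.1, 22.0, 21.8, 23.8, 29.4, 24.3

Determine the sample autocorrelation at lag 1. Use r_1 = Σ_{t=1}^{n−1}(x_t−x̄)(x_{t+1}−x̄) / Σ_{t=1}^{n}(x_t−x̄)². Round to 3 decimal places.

Mean x̄ = (22.2 + 22.1 + 25.6 + 29.1 + 22.0 + 21.8 + 23.8 + 29.4 + 24.3)/9 = 24.4778
Numerator Σ_{t=1}^{8}(x_t−x̄)(x_{t+1}−x̄) = 0.7206
Denominator Σ(x_t−x̄)² = 71.4956
r_1 = 0.7206 / 71.4956 = 0.010

0.010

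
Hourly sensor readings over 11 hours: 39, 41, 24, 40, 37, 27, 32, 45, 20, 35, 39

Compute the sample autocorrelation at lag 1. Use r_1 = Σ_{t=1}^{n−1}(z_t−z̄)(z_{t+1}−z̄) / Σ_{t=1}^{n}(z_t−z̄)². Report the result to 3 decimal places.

Mean z̄ = (39 + 41 + 24 + 40 + 37 + 27 + 32 + 45 + 20 + 35 + 39)/11 = 34.4545
Numerator Σ_{t=1}^{10}(z_t−z̄)(z_{t+1}−z̄) = -266.9339
Denominator Σ(z_t−z̄)² = 612.7273
r_1 = -266.9339 / 612.7273 = -0.436

-0.436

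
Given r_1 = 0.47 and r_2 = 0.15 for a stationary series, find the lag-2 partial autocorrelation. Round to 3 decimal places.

-0.091

φ_{22} = (r_2 − r_1²) / (1 − r_1²)
r_1² = (0.47)² = 0.2209
Numerator = 0.15 − 0.2209 = -0.0709; denominator = 1 − 0.2209 = 0.7791
φ_{22} = -0.0709 / 0.7791 = -0.091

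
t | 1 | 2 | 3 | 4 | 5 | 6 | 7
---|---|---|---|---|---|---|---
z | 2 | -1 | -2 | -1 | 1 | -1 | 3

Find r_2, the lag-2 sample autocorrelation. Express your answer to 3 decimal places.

Mean z̄ = (2 − 1 − 2 − 1 + 1 − 1 + 3)/7 = 0.1429
Deviations from mean: 1.8571, -1.1429, -2.1429, -1.1429, 0.8571, -1.1429, 2.8571
Σ(z_t−z̄)(z_{t+2}−z̄) = (-3.9796) + (1.3061) + (-1.8367) + (1.3061) + (2.4490) = -0.7551
Denominator Σ(z_t−z̄)² = 20.8571
r_2 = -0.7551 / 20.8571 = -0.036

-0.036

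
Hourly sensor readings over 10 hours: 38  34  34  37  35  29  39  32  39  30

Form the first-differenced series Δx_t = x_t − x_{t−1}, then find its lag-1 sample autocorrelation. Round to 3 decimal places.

-0.690

First differences Δx: -4, 0, 3, -2, -6, 10, -7, 7, -9
Mean of differences = -0.8889
Numerator Σ(Δx_t−Δx̄)(Δx_{t+1}−Δx̄) = -232.3457
Denominator Σ(Δx_t−Δx̄)² = 336.8889
r_1(Δx) = -232.3457 / 336.8889 = -0.690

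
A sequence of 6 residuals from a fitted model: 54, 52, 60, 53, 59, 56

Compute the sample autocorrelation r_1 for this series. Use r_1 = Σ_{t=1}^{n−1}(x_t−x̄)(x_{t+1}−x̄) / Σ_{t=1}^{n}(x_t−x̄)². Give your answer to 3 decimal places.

-0.546

Mean x̄ = (54 + 52 + 60 + 53 + 59 + 56)/6 = 55.6667
Deviations from mean: -1.6667, -3.6667, 4.3333, -2.6667, 3.3333, 0.3333
Numerator Σ_{t=1}^{5}(x_t−x̄)(x_{t+1}−x̄) = -29.1111
Denominator Σ(x_t−x̄)² = 53.3333
r_1 = -29.1111 / 53.3333 = -0.546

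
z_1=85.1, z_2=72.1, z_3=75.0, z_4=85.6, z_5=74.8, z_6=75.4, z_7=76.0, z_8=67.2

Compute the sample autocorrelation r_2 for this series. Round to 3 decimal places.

-0.182

Mean z̄ = (85.1 + 72.1 + 75.0 + 85.6 + 74.8 + 75.4 + 76.0 + 67.2)/8 = 76.4000
Deviations from mean: 8.7000, -4.3000, -1.4000, 9.2000, -1.6000, -1.0000, -0.4000, -9.2000
Σ(z_t−z̄)(z_{t+2}−z̄) = (-12.1800) + (-39.5600) + (2.2400) + (-9.2000) + (0.6400) + (9.2000) = -48.8600
Denominator Σ(z_t−z̄)² = 269.1400
r_2 = -48.8600 / 269.1400 = -0.182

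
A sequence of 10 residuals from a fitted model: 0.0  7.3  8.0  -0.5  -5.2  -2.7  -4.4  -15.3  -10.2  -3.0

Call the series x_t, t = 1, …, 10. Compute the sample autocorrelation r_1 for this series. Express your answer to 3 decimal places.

Mean x̄ = (0.0 + 7.3 + 8.0 − 0.5 − 5.2 − 2.7 − 4.4 − 15.3 − 10.2 − 3.0)/10 = -2.6000
Numerator Σ_{t=1}^{9}(x_t−x̄)(x_{t+1}−x̄) = 270.3400
Denominator Σ(x_t−x̄)² = 450.7600
r_1 = 270.3400 / 450.7600 = 0.600

0.600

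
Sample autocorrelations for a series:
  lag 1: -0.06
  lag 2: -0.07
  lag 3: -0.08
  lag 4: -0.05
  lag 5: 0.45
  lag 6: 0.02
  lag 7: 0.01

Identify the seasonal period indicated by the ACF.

5

The largest autocorrelation is r_5 = 0.45; the remaining lags stay at or below 0.02.
The dominant spike at lag 5 indicates a seasonal period of 5.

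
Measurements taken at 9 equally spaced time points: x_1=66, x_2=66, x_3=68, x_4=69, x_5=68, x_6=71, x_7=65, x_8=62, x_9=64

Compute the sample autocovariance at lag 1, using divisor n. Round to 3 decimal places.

Mean x̄ = (66 + 66 + 68 + 69 + 68 + 71 + 65 + 62 + 64)/9 = 66.5556
Σ_{t=1}^{8}(x_t−x̄)(x_{t+1}−x̄) = 24.8025
γ_1 = 24.8025 / 9 = 2.756

2.756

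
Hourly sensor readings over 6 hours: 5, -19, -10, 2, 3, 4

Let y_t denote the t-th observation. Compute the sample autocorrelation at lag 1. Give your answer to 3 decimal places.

0.056

Mean ȳ = (5 − 19 − 10 + 2 + 3 + 4)/6 = -2.5000
Σ(y_t−ȳ)(y_{t+1}−ȳ) = (-123.7500) + (123.7500) + (-33.7500) + (24.7500) + (35.7500) = 26.7500
Denominator Σ(y_t−ȳ)² = 477.5000
r_1 = 26.7500 / 477.5000 = 0.056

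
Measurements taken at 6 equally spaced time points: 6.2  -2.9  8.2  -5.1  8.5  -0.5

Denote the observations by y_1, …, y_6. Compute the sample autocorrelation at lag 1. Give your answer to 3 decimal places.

-0.886

Mean ȳ = (6.2 − 2.9 + 8.2 − 5.1 + 8.5 − 0.5)/6 = 2.4000
Deviations from mean: 3.8000, -5.3000, 5.8000, -7.5000, 6.1000, -2.9000
Σ(y_t−ȳ)(y_{t+1}−ȳ) = (-20.1400) + (-30.7400) + (-43.5000) + (-45.7500) + (-17.6900) = -157.8200
Denominator Σ(y_t−ȳ)² = 178.0400
r_1 = -157.8200 / 178.0400 = -0.886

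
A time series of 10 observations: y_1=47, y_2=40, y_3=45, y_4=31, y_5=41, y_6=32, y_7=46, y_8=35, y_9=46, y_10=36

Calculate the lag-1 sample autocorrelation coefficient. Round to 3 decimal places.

Mean ȳ = (47 + 40 + 45 + 31 + 41 + 32 + 46 + 35 + 46 + 36)/10 = 39.9000
Numerator Σ_{t=1}^{9}(y_t−ȳ)(y_{t+1}−ȳ) = -194.4100
Denominator Σ(y_t−ȳ)² = 332.9000
r_1 = -194.4100 / 332.9000 = -0.584

-0.584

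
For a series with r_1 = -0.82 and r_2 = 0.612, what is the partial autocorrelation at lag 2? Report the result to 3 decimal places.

-0.184

φ_{22} = (r_2 − r_1²) / (1 − r_1²)
r_1² = (-0.82)² = 0.6724
Numerator = 0.612 − 0.6724 = -0.0604; denominator = 1 − 0.6724 = 0.3276
φ_{22} = -0.0604 / 0.3276 = -0.184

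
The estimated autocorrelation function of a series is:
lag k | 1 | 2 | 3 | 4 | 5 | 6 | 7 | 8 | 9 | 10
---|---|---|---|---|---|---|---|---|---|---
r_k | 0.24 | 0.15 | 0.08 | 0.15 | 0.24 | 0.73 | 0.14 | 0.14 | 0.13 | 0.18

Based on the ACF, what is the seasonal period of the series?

The largest autocorrelation is r_6 = 0.73; the remaining lags stay at or below 0.24. The elevated value at lag 1 (0.24), dropping to 0.15 at lag 2, reflects decaying short-term dependence rather than seasonality.
The dominant spike at lag 6 indicates a seasonal period of 6.

6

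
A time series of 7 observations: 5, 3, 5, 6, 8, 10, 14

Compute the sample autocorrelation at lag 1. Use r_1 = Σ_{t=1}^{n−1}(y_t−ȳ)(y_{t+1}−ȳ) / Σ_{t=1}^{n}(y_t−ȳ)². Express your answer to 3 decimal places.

0.501

Mean ȳ = (5 + 3 + 5 + 6 + 8 + 10 + 14)/7 = 7.2857
Numerator Σ_{t=1}^{6}(y_t−ȳ)(y_{t+1}−ȳ) = 41.7755
Denominator Σ(y_t−ȳ)² = 83.4286
r_1 = 41.7755 / 83.4286 = 0.501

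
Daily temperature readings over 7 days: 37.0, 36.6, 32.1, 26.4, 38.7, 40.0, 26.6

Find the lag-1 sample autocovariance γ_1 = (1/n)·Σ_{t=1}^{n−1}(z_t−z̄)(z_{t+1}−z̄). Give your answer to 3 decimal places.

-4.900

Mean z̄ = (37.0 + 36.6 + 32.1 + 26.4 + 38.7 + 40.0 + 26.6)/7 = 33.9143
Deviations: 3.0857, 2.6857, -1.8143, -7.5143, 4.7857, 6.0857, -7.3143
Σ_{t=1}^{6}(z_t−z̄)(z_{t+1}−z̄) = -34.3016
γ_1 = -34.3016 / 7 = -4.900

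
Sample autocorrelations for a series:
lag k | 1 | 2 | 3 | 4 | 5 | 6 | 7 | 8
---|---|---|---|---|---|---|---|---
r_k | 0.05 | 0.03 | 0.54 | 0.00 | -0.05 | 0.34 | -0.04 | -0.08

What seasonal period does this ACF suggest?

3

The largest autocorrelation is r_3 = 0.54, with a weaker echo at lag 6 (0.34); the remaining lags stay at or below 0.05.
The dominant spike at lag 3 indicates a seasonal period of 3.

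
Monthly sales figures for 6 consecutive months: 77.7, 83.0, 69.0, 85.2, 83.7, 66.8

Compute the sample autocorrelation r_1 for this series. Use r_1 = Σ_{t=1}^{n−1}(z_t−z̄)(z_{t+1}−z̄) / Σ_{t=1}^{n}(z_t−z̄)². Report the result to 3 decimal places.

Mean z̄ = (77.7 + 83.0 + 69.0 + 85.2 + 83.7 + 66.8)/6 = 77.5667
Deviations from mean: 0.1333, 5.4333, -8.5667, 7.6333, 6.1333, -10.7667
Σ(z_t−z̄)(z_{t+1}−z̄) = (0.7244) + (-46.5456) + (-65.3922) + (46.8178) + (-66.0356) = -130.4311
Denominator Σ(z_t−z̄)² = 314.7333
r_1 = -130.4311 / 314.7333 = -0.414

-0.414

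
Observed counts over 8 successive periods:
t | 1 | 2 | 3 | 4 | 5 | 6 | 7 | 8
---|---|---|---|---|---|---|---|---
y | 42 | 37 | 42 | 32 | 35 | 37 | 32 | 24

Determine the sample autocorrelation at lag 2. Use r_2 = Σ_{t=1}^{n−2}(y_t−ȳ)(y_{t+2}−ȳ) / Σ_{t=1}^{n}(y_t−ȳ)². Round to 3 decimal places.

Mean ȳ = (42 + 37 + 42 + 32 + 35 + 37 + 32 + 24)/8 = 35.1250
Deviations from mean: 6.8750, 1.8750, 6.8750, -3.1250, -0.1250, 1.8750, -3.1250, -11.1250
Σ(y_t−ȳ)(y_{t+2}−ȳ) = (47.2656) + (-5.8594) + (-0.8594) + (-5.8594) + (0.3906) + (-20.8594) = 14.2188
Denominator Σ(y_t−ȳ)² = 244.8750
r_2 = 14.2188 / 244.8750 = 0.058

0.058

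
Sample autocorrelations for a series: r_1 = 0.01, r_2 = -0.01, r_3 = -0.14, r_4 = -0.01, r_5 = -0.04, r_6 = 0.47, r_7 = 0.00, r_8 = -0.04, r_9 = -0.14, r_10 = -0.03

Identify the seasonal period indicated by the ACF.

The largest autocorrelation is r_6 = 0.47; the remaining lags stay at or below 0.01.
The dominant spike at lag 6 indicates a seasonal period of 6.

6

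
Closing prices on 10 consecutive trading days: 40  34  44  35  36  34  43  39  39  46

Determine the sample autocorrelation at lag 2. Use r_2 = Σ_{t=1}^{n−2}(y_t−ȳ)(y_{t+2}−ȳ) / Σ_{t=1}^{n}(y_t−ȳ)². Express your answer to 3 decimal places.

0.108

Mean ȳ = (40 + 34 + 44 + 35 + 36 + 34 + 43 + 39 + 39 + 46)/10 = 39.0000
Numerator Σ_{t=1}^{8}(y_t−ȳ)(y_{t+2}−ȳ) = 18.0000
Denominator Σ(y_t−ȳ)² = 166.0000
r_2 = 18.0000 / 166.0000 = 0.108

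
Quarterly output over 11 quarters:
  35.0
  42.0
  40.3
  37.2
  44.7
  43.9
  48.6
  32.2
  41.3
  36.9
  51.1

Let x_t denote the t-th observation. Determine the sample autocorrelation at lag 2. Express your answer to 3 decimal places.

0.093

Mean x̄ = (35.0 + 42.0 + 40.3 + 37.2 + 44.7 + 43.9 + 48.6 + 32.2 + 41.3 + 36.9 + 51.1)/11 = 41.2000
Numerator Σ_{t=1}^{9}(x_t−x̄)(x_{t+2}−x̄) = 30.4600
Denominator Σ(x_t−x̄)² = 327.7000
r_2 = 30.4600 / 327.7000 = 0.093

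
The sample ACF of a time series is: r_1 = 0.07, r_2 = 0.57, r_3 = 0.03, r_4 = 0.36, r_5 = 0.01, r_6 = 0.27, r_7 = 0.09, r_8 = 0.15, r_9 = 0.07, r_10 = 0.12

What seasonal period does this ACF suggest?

The largest autocorrelation is r_2 = 0.57, with weaker echoes at lags 4 (0.36), 6 (0.27) and 8 (0.15); the remaining lags stay at or below 0.12.
The dominant spike at lag 2 indicates a seasonal period of 2.

2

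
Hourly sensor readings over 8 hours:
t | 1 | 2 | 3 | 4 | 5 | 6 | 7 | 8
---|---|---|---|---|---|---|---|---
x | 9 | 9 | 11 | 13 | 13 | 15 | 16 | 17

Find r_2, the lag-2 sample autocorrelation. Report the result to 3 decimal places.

Mean x̄ = (9 + 9 + 11 + 13 + 13 + 15 + 16 + 17)/8 = 12.8750
Deviations from mean: -3.8750, -3.8750, -1.8750, 0.1250, 0.1250, 2.1250, 3.1250, 4.1250
Numerator Σ_{t=1}^{6}(x_t−x̄)(x_{t+2}−x̄) = 15.9688
Denominator Σ(x_t−x̄)² = 64.8750
r_2 = 15.9688 / 64.8750 = 0.246

0.246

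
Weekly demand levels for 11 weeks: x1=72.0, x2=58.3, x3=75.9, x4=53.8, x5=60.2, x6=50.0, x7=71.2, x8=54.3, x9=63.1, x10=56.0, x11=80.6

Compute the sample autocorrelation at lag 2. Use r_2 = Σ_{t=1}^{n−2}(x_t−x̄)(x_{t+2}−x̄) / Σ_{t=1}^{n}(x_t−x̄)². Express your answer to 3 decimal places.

Mean x̄ = (72.0 + 58.3 + 75.9 + 53.8 + 60.2 + 50.0 + 71.2 + 54.3 + 63.1 + 56.0 + 80.6)/11 = 63.2182
Numerator Σ_{t=1}^{9}(x_t−x̄)(x_{t+2}−x̄) = 399.0721
Denominator Σ(x_t−x̄)² = 1032.1564
r_2 = 399.0721 / 1032.1564 = 0.387

0.387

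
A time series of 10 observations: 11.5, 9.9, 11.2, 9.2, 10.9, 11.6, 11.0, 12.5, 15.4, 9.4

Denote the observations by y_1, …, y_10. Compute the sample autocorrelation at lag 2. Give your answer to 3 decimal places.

Mean ȳ = (11.5 + 9.9 + 11.2 + 9.2 + 10.9 + 11.6 + 11.0 + 12.5 + 15.4 + 9.4)/10 = 11.2600
Numerator Σ_{t=1}^{8}(y_t−ȳ)(y_{t+2}−ȳ) = -0.7592
Denominator Σ(y_t−ȳ)² = 28.6040
r_2 = -0.7592 / 28.6040 = -0.027

-0.027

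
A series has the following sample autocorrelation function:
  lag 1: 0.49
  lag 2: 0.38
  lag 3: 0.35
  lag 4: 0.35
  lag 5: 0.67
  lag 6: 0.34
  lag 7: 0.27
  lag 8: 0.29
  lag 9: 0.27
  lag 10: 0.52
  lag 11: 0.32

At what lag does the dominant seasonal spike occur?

5

The largest autocorrelation is r_5 = 0.67, with a weaker echo at lag 10 (0.52); the remaining lags stay at or below 0.49. The elevated value at lag 1 (0.49), dropping to 0.38 at lag 2, reflects decaying short-term dependence rather than seasonality.
The dominant spike at lag 5 indicates a seasonal period of 5.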